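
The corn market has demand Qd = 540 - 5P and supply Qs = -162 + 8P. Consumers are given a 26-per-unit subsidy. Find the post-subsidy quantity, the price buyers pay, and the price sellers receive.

Q' = 350; buyers pay 38; sellers receive 64

Pre-subsidy: 540 - 5P = -162 + 8P gives P* = 54, Q* = 270.
With the rebate, buyers effectively pay Pb = Ps − 26, where Ps is the price sellers receive.
Demand in terms of Ps becomes Qd = 540 − 5(Ps − 26) = 670 - 5Ps. Setting this equal to supply: 670 - 5Ps = -162 + 8Ps, so Ps = 64.
Buyers pay Pb = 64 − 26 = 38; Q' = -162 + 8·64 = 350.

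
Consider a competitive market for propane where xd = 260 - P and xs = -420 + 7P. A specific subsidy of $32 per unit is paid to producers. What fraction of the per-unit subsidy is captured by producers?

Pre-subsidy: 260 - P = -420 + 7P gives P* = 85, x* = 175.
With the subsidy, sellers receive Ps = Pb + 32 for each unit, where Pb is the price buyers pay.
Supply in terms of Pb becomes xs = -420 + 7(Pb + 32) = -196 + 7Pb. Setting this equal to demand: 260 - Pb = -196 + 7Pb, so Pb = 57.
Sellers receive Ps = 57 + 32 = 89; x' = 260 − 1·57 = 203.
Buyers' price falls by P* − Pb = 85 − 57 = 28; sellers' price rises by Ps − P* = 89 − 85 = 4.
So producers capture 4/32 = 0.125 of each unit of subsidy.

Producer share = 0.125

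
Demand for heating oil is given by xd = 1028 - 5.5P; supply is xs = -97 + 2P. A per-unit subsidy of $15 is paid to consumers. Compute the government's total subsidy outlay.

Government cost = $3375

Pre-subsidy: 1028 - 5.5P = -97 + 2P gives P* = 150, x* = 203.
With the rebate, buyers effectively pay Pb = Ps − 15, where Ps is the price sellers receive.
Demand in terms of Ps becomes xd = 1028 − 5.5(Ps − 15) = 1110.5 - 5.5Ps. Setting this equal to supply: 1110.5 - 5.5Ps = -97 + 2Ps, so Ps = 161.
Buyers pay Pb = 161 − 15 = 146; x' = -97 + 2·161 = 225.
Government outlay = subsidy × quantity = 15 × 225 = 3375.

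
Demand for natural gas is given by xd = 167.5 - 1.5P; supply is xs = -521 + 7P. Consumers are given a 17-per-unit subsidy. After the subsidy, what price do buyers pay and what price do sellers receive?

Pre-subsidy: 167.5 - 1.5P = -521 + 7P gives P* = 81, x* = 46.
With the rebate, buyers effectively pay Pb = Ps − 17, where Ps is the price sellers receive.
Demand in terms of Ps becomes xd = 167.5 − 1.5(Ps − 17) = 193 - 1.5Ps. Setting this equal to supply: 193 - 1.5Ps = -521 + 7Ps, so Ps = 84.
Buyers pay Pb = 84 − 17 = 67; x' = -521 + 7·84 = 67.

Buyers pay 67; sellers receive 84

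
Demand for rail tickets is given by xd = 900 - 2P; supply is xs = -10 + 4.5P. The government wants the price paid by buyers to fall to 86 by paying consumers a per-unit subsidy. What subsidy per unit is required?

Required subsidy s = 78 per unit

At a buyer price of 86, quantity demanded is 900 − 2·86 = 728.
Sellers supply 728 only when they receive Ps with -10 + 4.5·Ps = 728, i.e. Ps = 164.
s = Ps − Pb = 164 − 86 = 78.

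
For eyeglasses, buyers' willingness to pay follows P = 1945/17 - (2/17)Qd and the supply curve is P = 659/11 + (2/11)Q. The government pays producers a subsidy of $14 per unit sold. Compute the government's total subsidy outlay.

Government cost = $3202.5

Pre-subsidy: 1945/17 - (2/17)Q = 659/11 + (2/11)Q gives Q* = 182 and P* = 93.
With the subsidy, sellers receive Ps = Pb + 14 for each unit, where Pb is the price buyers pay.
On the curves, Pb = 1945/17 - (2/17)Q and Ps = 659/11 + (2/11)Q; the wedge Ps − Pb = 14 gives 659/11 + (2/11)Q − (1945/17 - (2/17)Q) = 14, so Q' = 228.75.
Then Pb = 1945/17 − (2/17)·228.75 = 87.5 and Ps = 659/11 + (2/11)·228.75 = 101.5.
Government outlay = subsidy × quantity = 14 × 228.75 = 3202.5.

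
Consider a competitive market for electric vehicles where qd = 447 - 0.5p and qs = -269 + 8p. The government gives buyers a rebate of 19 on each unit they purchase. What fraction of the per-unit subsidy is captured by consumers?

Pre-subsidy: 447 - 0.5p = -269 + 8p gives p* = 1432/17, q* = 6883/17.
With the rebate, buyers effectively pay pb = ps − 19, where ps is the price sellers receive.
Demand in terms of ps becomes qd = 447 − 0.5(ps − 19) = 456.5 - 0.5ps. Setting this equal to supply: 456.5 - 0.5ps = -269 + 8ps, so ps = 1451/17.
Buyers pay pb = 1451/17 − 19 = 1128/17; q' = -269 + 8·(1451/17) = 7035/17.
Buyers' price falls by p* − pb = 1432/17 − 1128/17 = 304/17; sellers' price rises by ps − p* = 1451/17 − 1432/17 = 19/17.
So consumers capture (304/17)/19 = 16/17 of each unit of subsidy.

Consumer share = 16/17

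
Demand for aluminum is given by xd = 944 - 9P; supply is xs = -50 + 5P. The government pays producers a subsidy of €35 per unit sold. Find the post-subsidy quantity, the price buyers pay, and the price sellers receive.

Pre-subsidy: 944 - 9P = -50 + 5P gives P* = 71, x* = 305.
With the subsidy, sellers receive Ps = Pb + 35 for each unit, where Pb is the price buyers pay.
Supply in terms of Pb becomes xs = -50 + 5(Pb + 35) = 125 + 5Pb. Setting this equal to demand: 944 - 9Pb = 125 + 5Pb, so Pb = 58.5.
Sellers receive Ps = 58.5 + 35 = 93.5; x' = 944 − 9·58.5 = 417.5.

x' = 417.5; buyers pay €58.5; sellers receive €93.5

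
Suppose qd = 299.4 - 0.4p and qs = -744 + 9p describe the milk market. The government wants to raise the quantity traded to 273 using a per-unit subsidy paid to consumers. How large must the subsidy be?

At q = 273, invert demand for the buyer price: pb = (299.4 − 273)/0.4 = 66; invert supply for the seller price: ps = (273 − (-744))/9 = 113.
The subsidy must fill the gap: s = ps − pb = 113 − 66 = 47.

Required subsidy s = 47 per unit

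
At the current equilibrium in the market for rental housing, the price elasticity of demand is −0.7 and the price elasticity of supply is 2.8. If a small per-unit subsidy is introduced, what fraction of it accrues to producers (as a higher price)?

Producer share = 0.2

For a small subsidy around the equilibrium, the benefit split depends on the relative slopes, which at a point are proportional to the elasticities.
Buyer share = εs/(εs + |εd|) = 2.8/(2.8 + 0.7) = 0.8; seller share = |εd|/(εs + |εd|) = 0.2.
So producers capture 0.2 of the subsidy.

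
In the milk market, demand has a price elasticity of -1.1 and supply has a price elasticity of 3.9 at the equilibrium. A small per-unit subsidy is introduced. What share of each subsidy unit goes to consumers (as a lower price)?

For a small subsidy around the equilibrium, the benefit split depends on the relative slopes, which at a point are proportional to the elasticities.
Buyer share = εs/(εs + |εd|) = 3.9/(3.9 + 1.1) = 0.78; seller share = |εd|/(εs + |εd|) = 0.22.

Consumer share = 0.78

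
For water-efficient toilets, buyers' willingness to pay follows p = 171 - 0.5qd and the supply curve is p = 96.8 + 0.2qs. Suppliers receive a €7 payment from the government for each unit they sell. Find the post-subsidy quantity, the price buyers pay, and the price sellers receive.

q' = 116; buyers pay €113; sellers receive €120

Pre-subsidy: 171 - 0.5q = 96.8 + 0.2q gives q* = 106 and p* = 118.
With the subsidy, sellers receive ps = pb + 7 for each unit, where pb is the price buyers pay.
On the curves, pb = 171 - 0.5q and ps = 96.8 + 0.2q; the wedge ps − pb = 7 gives 96.8 + 0.2q − (171 - 0.5q) = 7, so q' = 116.
Then pb = 171 − 0.5·116 = 113 and ps = 96.8 + 0.2·116 = 120.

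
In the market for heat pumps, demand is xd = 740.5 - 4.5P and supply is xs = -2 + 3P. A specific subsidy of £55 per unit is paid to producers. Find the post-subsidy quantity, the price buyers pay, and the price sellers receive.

x' = 394; buyers pay £77; sellers receive £132

Pre-subsidy: 740.5 - 4.5P = -2 + 3P gives P* = 99, x* = 295.
With the subsidy, sellers receive Ps = Pb + 55 for each unit, where Pb is the price buyers pay.
Supply in terms of Pb becomes xs = -2 + 3(Pb + 55) = 163 + 3Pb. Setting this equal to demand: 740.5 - 4.5Pb = 163 + 3Pb, so Pb = 77.
Sellers receive Ps = 77 + 55 = 132; x' = 740.5 − 4.5·77 = 394.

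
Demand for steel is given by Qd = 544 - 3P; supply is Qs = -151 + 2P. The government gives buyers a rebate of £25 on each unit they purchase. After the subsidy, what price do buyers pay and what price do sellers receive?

Pre-subsidy: 544 - 3P = -151 + 2P gives P* = 139, Q* = 127.
With the rebate, buyers effectively pay Pb = Ps − 25, where Ps is the price sellers receive.
Demand in terms of Ps becomes Qd = 544 − 3(Ps − 25) = 619 - 3Ps. Setting this equal to supply: 619 - 3Ps = -151 + 2Ps, so Ps = 154.
Buyers pay Pb = 154 − 25 = 129; Q' = -151 + 2·154 = 157.

Buyers pay £129; sellers receive £154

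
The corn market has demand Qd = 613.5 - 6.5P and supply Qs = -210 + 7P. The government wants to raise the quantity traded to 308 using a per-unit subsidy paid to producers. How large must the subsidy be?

At Q = 308, invert demand for the buyer price: Pb = (613.5 − 308)/6.5 = 47; invert supply for the seller price: Ps = (308 − (-210))/7 = 74.
The subsidy must fill the gap: s = Ps − Pb = 74 − 47 = 27.

Required subsidy s = 27 per unit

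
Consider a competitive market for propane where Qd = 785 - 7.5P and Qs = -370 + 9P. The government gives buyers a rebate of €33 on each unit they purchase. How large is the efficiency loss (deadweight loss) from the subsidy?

Pre-subsidy: 785 - 7.5P = -370 + 9P gives P* = 70, Q* = 260.
With the rebate, buyers effectively pay Pb = Ps − 33, where Ps is the price sellers receive.
Demand in terms of Ps becomes Qd = 785 − 7.5(Ps − 33) = 1032.5 - 7.5Ps. Setting this equal to supply: 1032.5 - 7.5Ps = -370 + 9Ps, so Ps = 85.
Buyers pay Pb = 85 − 33 = 52; Q' = -370 + 9·85 = 395.
The subsidy expands output by 395 − 260 = 135 past the efficient level; on those units the gap between marginal cost and willingness to pay runs from 0 up to 33.
DWL = ½ × 33 × 135 = 2227.5.

Deadweight loss = €2227.5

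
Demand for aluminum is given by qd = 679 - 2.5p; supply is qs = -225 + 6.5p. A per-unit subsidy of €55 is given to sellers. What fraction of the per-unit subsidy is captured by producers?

Producer share = 5/18

Pre-subsidy: 679 - 2.5p = -225 + 6.5p gives p* = 904/9, q* = 3851/9.
With the subsidy, sellers receive ps = pb + 55 for each unit, where pb is the price buyers pay.
Supply in terms of pb becomes qs = -225 + 6.5(pb + 55) = 132.5 + 6.5pb. Setting this equal to demand: 679 - 2.5pb = 132.5 + 6.5pb, so pb = 1093/18.
Sellers receive ps = 1093/18 + 55 = 2083/18; q' = 679 − 2.5·(1093/18) = 18979/36.
Buyers' price falls by p* − pb = 904/9 − 1093/18 = 715/18; sellers' price rises by ps − p* = 2083/18 − 904/9 = 275/18.
So producers capture (275/18)/55 = 5/18 of each unit of subsidy.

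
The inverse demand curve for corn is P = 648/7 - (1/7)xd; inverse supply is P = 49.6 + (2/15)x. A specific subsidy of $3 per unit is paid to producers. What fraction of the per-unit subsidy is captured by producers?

Producer share = 14/29

Pre-subsidy: 648/7 - (1/7)x = 49.6 + (2/15)x gives x* = 4512/29 and P* = 2040/29.
With the subsidy, sellers receive Ps = Pb + 3 for each unit, where Pb is the price buyers pay.
On the curves, Pb = 648/7 - (1/7)x and Ps = 49.6 + (2/15)x; the wedge Ps − Pb = 3 gives 49.6 + (2/15)x − (648/7 - (1/7)x) = 3, so x' = 4827/29.
Then Pb = 648/7 − (1/7)·(4827/29) = 1995/29 and Ps = 49.6 + (2/15)·(4827/29) = 2082/29.
Buyers' price falls by P* − Pb = 2040/29 − 1995/29 = 45/29; sellers' price rises by Ps − P* = 2082/29 − 2040/29 = 42/29.
So producers capture (42/29)/3 = 14/29 of each unit of subsidy.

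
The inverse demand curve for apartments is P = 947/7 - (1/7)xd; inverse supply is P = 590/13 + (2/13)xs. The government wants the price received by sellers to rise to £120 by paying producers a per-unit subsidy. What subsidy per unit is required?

At a seller price of 120, quantity supplied is -295 + 6.5·120 = 485.
Buyers absorb 485 only when they pay Pb = 947/7 − (1/7)·485 = 66.
s = Ps − Pb = 120 − 66 = 54.

Required subsidy s = £54 per unit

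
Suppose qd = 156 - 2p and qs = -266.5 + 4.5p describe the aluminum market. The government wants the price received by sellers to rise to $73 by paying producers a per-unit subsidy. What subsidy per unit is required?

At a seller price of 73, quantity supplied is -266.5 + 4.5·73 = 62.
Buyers absorb 62 only when they pay pb with 156 − 2·pb = 62, i.e. pb = 47.
s = ps − pb = 73 − 47 = 26.

Required subsidy s = $26 per unit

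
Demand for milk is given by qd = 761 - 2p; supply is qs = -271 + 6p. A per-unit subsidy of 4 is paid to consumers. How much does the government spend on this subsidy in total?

Government cost = 2036

Pre-subsidy: 761 - 2p = -271 + 6p gives p* = 129, q* = 503.
With the rebate, buyers effectively pay pb = ps − 4, where ps is the price sellers receive.
Demand in terms of ps becomes qd = 761 − 2(ps − 4) = 769 - 2ps. Setting this equal to supply: 769 - 2ps = -271 + 6ps, so ps = 130.
Buyers pay pb = 130 − 4 = 126; q' = -271 + 6·130 = 509.
Government outlay = subsidy × quantity = 4 × 509 = 2036.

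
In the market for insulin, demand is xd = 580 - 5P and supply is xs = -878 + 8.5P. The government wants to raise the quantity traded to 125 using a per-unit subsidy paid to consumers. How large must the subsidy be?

Required subsidy s = 27 per unit

At x = 125, invert demand for the buyer price: Pb = (580 − 125)/5 = 91; invert supply for the seller price: Ps = (125 − (-878))/8.5 = 118.
The subsidy must fill the gap: s = Ps − Pb = 118 − 91 = 27.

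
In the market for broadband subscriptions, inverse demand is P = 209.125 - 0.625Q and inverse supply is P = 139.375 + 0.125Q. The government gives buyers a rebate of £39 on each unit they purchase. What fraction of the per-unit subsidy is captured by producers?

Pre-subsidy: 209.125 - 0.625Q = 139.375 + 0.125Q gives Q* = 93 and P* = 151.
With the rebate, buyers effectively pay Pb = Ps − 39, where Ps is the price sellers receive.
On the curves, Pb = 209.125 - 0.625Q and Ps = 139.375 + 0.125Q; the wedge Ps − Pb = 39 gives 139.375 + 0.125Q − (209.125 - 0.625Q) = 39, so Q' = 145.
Then Pb = 209.125 − 0.625·145 = 118.5 and Ps = 139.375 + 0.125·145 = 157.5.
Buyers' price falls by P* − Pb = 151 − 118.5 = 32.5; sellers' price rises by Ps − P* = 157.5 − 151 = 6.5.
So producers capture 6.5/39 = 1/6 of each unit of subsidy.

Producer share = 1/6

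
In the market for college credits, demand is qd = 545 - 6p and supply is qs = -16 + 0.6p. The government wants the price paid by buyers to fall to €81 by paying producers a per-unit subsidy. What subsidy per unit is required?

At a buyer price of 81, quantity demanded is 545 − 6·81 = 59.
Sellers supply 59 only when they receive ps with -16 + 0.6·ps = 59, i.e. ps = 125.
s = ps − pb = 125 − 81 = 44.

Required subsidy s = €44 per unit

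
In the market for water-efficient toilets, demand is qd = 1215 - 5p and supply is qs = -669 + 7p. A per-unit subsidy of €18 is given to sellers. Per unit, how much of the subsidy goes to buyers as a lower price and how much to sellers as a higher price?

Buyers gain €10.5 per unit; sellers gain €7.5 per unit

Pre-subsidy: 1215 - 5p = -669 + 7p gives p* = 157, q* = 430.
With the subsidy, sellers receive ps = pb + 18 for each unit, where pb is the price buyers pay.
Supply in terms of pb becomes qs = -669 + 7(pb + 18) = -543 + 7pb. Setting this equal to demand: 1215 - 5pb = -543 + 7pb, so pb = 146.5.
Sellers receive ps = 146.5 + 18 = 164.5; q' = 1215 − 5·146.5 = 482.5.
Buyers' price falls by p* − pb = 157 − 146.5 = 10.5; sellers' price rises by ps − p* = 164.5 − 157 = 7.5.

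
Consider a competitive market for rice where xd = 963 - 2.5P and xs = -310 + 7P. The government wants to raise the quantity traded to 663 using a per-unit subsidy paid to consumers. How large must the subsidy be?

At x = 663, invert demand for the buyer price: Pb = (963 − 663)/2.5 = 120; invert supply for the seller price: Ps = (663 − (-310))/7 = 139.
The subsidy must fill the gap: s = Ps − Pb = 139 − 120 = 19.

Required subsidy s = 19 per unit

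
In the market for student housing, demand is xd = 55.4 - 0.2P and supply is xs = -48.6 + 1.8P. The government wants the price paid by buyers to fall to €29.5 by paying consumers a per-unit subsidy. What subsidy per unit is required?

Required subsidy s = €25 per unit

At a buyer price of 29.5, quantity demanded is 55.4 − 0.2·29.5 = 49.5.
Sellers supply 49.5 only when they receive Ps with -48.6 + 1.8·Ps = 49.5, i.e. Ps = 54.5.
s = Ps − Pb = 54.5 − 29.5 = 25.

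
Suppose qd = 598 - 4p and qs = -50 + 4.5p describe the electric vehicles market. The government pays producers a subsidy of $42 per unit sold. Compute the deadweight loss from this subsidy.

Pre-subsidy: 598 - 4p = -50 + 4.5p gives p* = 1296/17, q* = 4982/17.
With the subsidy, sellers receive ps = pb + 42 for each unit, where pb is the price buyers pay.
Supply in terms of pb becomes qs = -50 + 4.5(pb + 42) = 139 + 4.5pb. Setting this equal to demand: 598 - 4pb = 139 + 4.5pb, so pb = 54.
Sellers receive ps = 54 + 42 = 96; q' = 598 − 4·54 = 382.
The subsidy expands output by 382 − 4982/17 = 1512/17 past the efficient level; on those units the gap between marginal cost and willingness to pay runs from 0 up to 42.
DWL = ½ × 42 × 1512/17 = 31752/17.

Deadweight loss = 31752/17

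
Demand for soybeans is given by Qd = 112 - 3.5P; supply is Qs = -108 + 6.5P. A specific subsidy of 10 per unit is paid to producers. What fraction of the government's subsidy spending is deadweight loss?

Pre-subsidy: 112 - 3.5P = -108 + 6.5P gives P* = 22, Q* = 35.
With the subsidy, sellers receive Ps = Pb + 10 for each unit, where Pb is the price buyers pay.
Supply in terms of Pb becomes Qs = -108 + 6.5(Pb + 10) = -43 + 6.5Pb. Setting this equal to demand: 112 - 3.5Pb = -43 + 6.5Pb, so Pb = 15.5.
Sellers receive Ps = 15.5 + 10 = 25.5; Q' = 112 − 3.5·15.5 = 57.75.
ΔCS = ½(35 + 57.75)(22 − 15.5) = 301.4375; ΔPS = ½(35 + 57.75)(25.5 − 22) = 162.3125.
Government spending = 10 × 57.75 = 577.5.
DWL = ½ × 10 × (57.75 − 35) = 113.75; fraction = 113.75 / 577.5 = 13/66.

DWL / government spending = 13/66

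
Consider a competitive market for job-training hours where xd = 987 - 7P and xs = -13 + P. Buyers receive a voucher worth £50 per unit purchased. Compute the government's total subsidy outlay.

Pre-subsidy: 987 - 7P = -13 + P gives P* = 125, x* = 112.
With the rebate, buyers effectively pay Pb = Ps − 50, where Ps is the price sellers receive.
Demand in terms of Ps becomes xd = 987 − 7(Ps − 50) = 1337 - 7Ps. Setting this equal to supply: 1337 - 7Ps = -13 + Ps, so Ps = 168.75.
Buyers pay Pb = 168.75 − 50 = 118.75; x' = -13 + 1·168.75 = 155.75.
Government outlay = subsidy × quantity = 50 × 155.75 = 7787.5.

Government cost = £7787.5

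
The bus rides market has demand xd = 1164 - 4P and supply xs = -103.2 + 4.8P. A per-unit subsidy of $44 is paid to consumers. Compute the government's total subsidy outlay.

Pre-subsidy: 1164 - 4P = -103.2 + 4.8P gives P* = 144, x* = 588.
With the rebate, buyers effectively pay Pb = Ps − 44, where Ps is the price sellers receive.
Demand in terms of Ps becomes xd = 1164 − 4(Ps − 44) = 1340 - 4Ps. Setting this equal to supply: 1340 - 4Ps = -103.2 + 4.8Ps, so Ps = 164.
Buyers pay Pb = 164 − 44 = 120; x' = -103.2 + 4.8·164 = 684.
Government outlay = subsidy × quantity = 44 × 684 = 30096.

Government cost = $30096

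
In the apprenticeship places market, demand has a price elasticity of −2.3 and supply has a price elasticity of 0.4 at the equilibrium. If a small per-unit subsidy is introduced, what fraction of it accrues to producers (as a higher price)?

For a small subsidy around the equilibrium, the benefit split depends on the relative slopes, which at a point are proportional to the elasticities.
Buyer share = εs/(εs + |εd|) = 0.4/(0.4 + 2.3) = 4/27; seller share = |εd|/(εs + |εd|) = 23/27.
So producers capture 23/27 of the subsidy.

Producer share = 23/27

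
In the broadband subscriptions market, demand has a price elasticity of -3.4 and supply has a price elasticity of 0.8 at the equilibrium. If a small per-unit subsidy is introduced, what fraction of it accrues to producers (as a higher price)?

Producer share = 17/21

For a small subsidy around the equilibrium, the benefit split depends on the relative slopes, which at a point are proportional to the elasticities.
Buyer share = εs/(εs + |εd|) = 0.8/(0.8 + 3.4) = 4/21; seller share = |εd|/(εs + |εd|) = 17/21.
So producers capture 17/21 of the subsidy.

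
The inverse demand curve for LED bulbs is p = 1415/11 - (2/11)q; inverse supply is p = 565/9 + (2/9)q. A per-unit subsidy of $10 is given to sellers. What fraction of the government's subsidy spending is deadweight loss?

Pre-subsidy: 1415/11 - (2/11)q = 565/9 + (2/9)q gives q* = 163 and p* = 99.
With the subsidy, sellers receive ps = pb + 10 for each unit, where pb is the price buyers pay.
On the curves, pb = 1415/11 - (2/11)q and ps = 565/9 + (2/9)q; the wedge ps − pb = 10 gives 565/9 + (2/9)q − (1415/11 - (2/11)q) = 10, so q' = 187.75.
Then pb = 1415/11 − (2/11)·187.75 = 94.5 and ps = 565/9 + (2/9)·187.75 = 104.5.
ΔCS = ½(163 + 187.75)(99 − 94.5) = 789.1875; ΔPS = ½(163 + 187.75)(104.5 − 99) = 964.5625.
Government spending = 10 × 187.75 = 1877.5.
DWL = ½ × 10 × (187.75 − 163) = 123.75; fraction = 123.75 / 1877.5 = 99/1502.

DWL / government spending = 99/1502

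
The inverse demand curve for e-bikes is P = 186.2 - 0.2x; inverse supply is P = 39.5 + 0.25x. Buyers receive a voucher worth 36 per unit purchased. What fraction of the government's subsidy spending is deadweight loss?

DWL / government spending = 20/203

Pre-subsidy: 186.2 - 0.2x = 39.5 + 0.25x gives x* = 326 and P* = 121.
With the rebate, buyers effectively pay Pb = Ps − 36, where Ps is the price sellers receive.
On the curves, Pb = 186.2 - 0.2x and Ps = 39.5 + 0.25x; the wedge Ps − Pb = 36 gives 39.5 + 0.25x − (186.2 - 0.2x) = 36, so x' = 406.
Then Pb = 186.2 − 0.2·406 = 105 and Ps = 39.5 + 0.25·406 = 141.
ΔCS = ½(326 + 406)(121 − 105) = 5856; ΔPS = ½(326 + 406)(141 − 121) = 7320.
Government spending = 36 × 406 = 14616.
DWL = ½ × 36 × (406 − 326) = 1440; fraction = 1440 / 14616 = 20/203.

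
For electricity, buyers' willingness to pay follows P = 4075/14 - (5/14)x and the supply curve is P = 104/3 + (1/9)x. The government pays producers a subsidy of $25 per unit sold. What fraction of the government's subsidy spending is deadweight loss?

Pre-subsidy: 4075/14 - (5/14)x = 104/3 + (1/9)x gives x* = 32307/59 and P* = 5635/59.
With the subsidy, sellers receive Ps = Pb + 25 for each unit, where Pb is the price buyers pay.
On the curves, Pb = 4075/14 - (5/14)x and Ps = 104/3 + (1/9)x; the wedge Ps − Pb = 25 gives 104/3 + (1/9)x − (4075/14 - (5/14)x) = 25, so x' = 35457/59.
Then Pb = 4075/14 − (5/14)·(35457/59) = 4510/59 and Ps = 104/3 + (1/9)·(35457/59) = 5985/59.
ΔCS = ½(32307/59 + 35457/59)(5635/59 − 4510/59) = 38117250/3481; ΔPS = ½(32307/59 + 35457/59)(5985/59 − 5635/59) = 11858700/3481.
Government spending = 25 × 35457/59 = 886425/59.
DWL = ½ × 25 × (35457/59 − 32307/59) = 39375/59; fraction = (39375/59) / (886425/59) = 525/11819.

DWL / government spending = 525/11819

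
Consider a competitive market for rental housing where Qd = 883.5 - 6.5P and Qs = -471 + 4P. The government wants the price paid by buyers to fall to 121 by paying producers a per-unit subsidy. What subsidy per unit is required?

At a buyer price of 121, quantity demanded is 883.5 − 6.5·121 = 97.
Sellers supply 97 only when they receive Ps with -471 + 4·Ps = 97, i.e. Ps = 142.
s = Ps − Pb = 142 − 121 = 21.

Required subsidy s = 21 per unit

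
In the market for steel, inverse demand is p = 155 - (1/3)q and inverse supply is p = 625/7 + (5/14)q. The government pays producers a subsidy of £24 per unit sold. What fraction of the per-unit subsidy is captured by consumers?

Consumer share = 14/29

Pre-subsidy: 155 - (1/3)q = 625/7 + (5/14)q gives q* = 2760/29 and p* = 3575/29.
With the subsidy, sellers receive ps = pb + 24 for each unit, where pb is the price buyers pay.
On the curves, pb = 155 - (1/3)q and ps = 625/7 + (5/14)q; the wedge ps − pb = 24 gives 625/7 + (5/14)q − (155 - (1/3)q) = 24, so q' = 3768/29.
Then pb = 155 − (1/3)·(3768/29) = 3239/29 and ps = 625/7 + (5/14)·(3768/29) = 3935/29.
Buyers' price falls by p* − pb = 3575/29 − 3239/29 = 336/29; sellers' price rises by ps − p* = 3935/29 − 3575/29 = 360/29.
So consumers capture (336/29)/24 = 14/29 of each unit of subsidy.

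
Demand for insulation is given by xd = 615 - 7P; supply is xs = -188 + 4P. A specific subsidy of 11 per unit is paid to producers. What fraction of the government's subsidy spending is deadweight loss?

Pre-subsidy: 615 - 7P = -188 + 4P gives P* = 73, x* = 104.
With the subsidy, sellers receive Ps = Pb + 11 for each unit, where Pb is the price buyers pay.
Supply in terms of Pb becomes xs = -188 + 4(Pb + 11) = -144 + 4Pb. Setting this equal to demand: 615 - 7Pb = -144 + 4Pb, so Pb = 69.
Sellers receive Ps = 69 + 11 = 80; x' = 615 − 7·69 = 132.
ΔCS = ½(104 + 132)(73 − 69) = 472; ΔPS = ½(104 + 132)(80 − 73) = 826.
Government spending = 11 × 132 = 1452.
DWL = ½ × 11 × (132 − 104) = 154; fraction = 154 / 1452 = 7/66.

DWL / government spending = 7/66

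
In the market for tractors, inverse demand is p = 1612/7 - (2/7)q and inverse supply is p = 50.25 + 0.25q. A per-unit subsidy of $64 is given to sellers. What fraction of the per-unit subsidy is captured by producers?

Pre-subsidy: 1612/7 - (2/7)q = 50.25 + 0.25q gives q* = 5041/15 and p* = 2014/15.
With the subsidy, sellers receive ps = pb + 64 for each unit, where pb is the price buyers pay.
On the curves, pb = 1612/7 - (2/7)q and ps = 50.25 + 0.25q; the wedge ps − pb = 64 gives 50.25 + 0.25q − (1612/7 - (2/7)q) = 64, so q' = 6833/15.
Then pb = 1612/7 − (2/7)·(6833/15) = 1502/15 and ps = 50.25 + 0.25·(6833/15) = 2462/15.
Buyers' price falls by p* − pb = 2014/15 − 1502/15 = 512/15; sellers' price rises by ps − p* = 2462/15 − 2014/15 = 448/15.
So producers capture (448/15)/64 = 7/15 of each unit of subsidy.

Producer share = 7/15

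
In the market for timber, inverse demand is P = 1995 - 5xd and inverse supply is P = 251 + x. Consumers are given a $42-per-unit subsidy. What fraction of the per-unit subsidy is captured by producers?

Pre-subsidy: 1995 - 5x = 251 + x gives x* = 872/3 and P* = 1625/3.
With the rebate, buyers effectively pay Pb = Ps − 42, where Ps is the price sellers receive.
On the curves, Pb = 1995 - 5x and Ps = 251 + x; the wedge Ps − Pb = 42 gives 251 + x − (1995 - 5x) = 42, so x' = 893/3.
Then Pb = 1995 − 5·(893/3) = 1520/3 and Ps = 251 + 1·(893/3) = 1646/3.
Buyers' price falls by P* − Pb = 1625/3 − 1520/3 = 35; sellers' price rises by Ps − P* = 1646/3 − 1625/3 = 7.
So producers capture 7/42 = 1/6 of each unit of subsidy.

Producer share = 1/6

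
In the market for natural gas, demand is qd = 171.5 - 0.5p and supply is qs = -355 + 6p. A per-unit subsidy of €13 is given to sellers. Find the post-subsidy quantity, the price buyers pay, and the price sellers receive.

Pre-subsidy: 171.5 - 0.5p = -355 + 6p gives p* = 81, q* = 131.
With the subsidy, sellers receive ps = pb + 13 for each unit, where pb is the price buyers pay.
Supply in terms of pb becomes qs = -355 + 6(pb + 13) = -277 + 6pb. Setting this equal to demand: 171.5 - 0.5pb = -277 + 6pb, so pb = 69.
Sellers receive ps = 69 + 13 = 82; q' = 171.5 − 0.5·69 = 137.

q' = 137; buyers pay €69; sellers receive €82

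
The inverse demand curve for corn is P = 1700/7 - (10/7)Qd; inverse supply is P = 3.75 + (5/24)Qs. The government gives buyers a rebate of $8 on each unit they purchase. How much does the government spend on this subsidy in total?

Government cost = $1207.68

Pre-subsidy: 1700/7 - (10/7)Q = 3.75 + (5/24)Q gives Q* = 8034/55 and P* = 376/11.
With the rebate, buyers effectively pay Pb = Ps − 8, where Ps is the price sellers receive.
On the curves, Pb = 1700/7 - (10/7)Q and Ps = 3.75 + (5/24)Q; the wedge Ps − Pb = 8 gives 3.75 + (5/24)Q − (1700/7 - (10/7)Q) = 8, so Q' = 150.96.
Then Pb = 1700/7 − (10/7)·150.96 = 27.2 and Ps = 3.75 + (5/24)·150.96 = 35.2.
Government outlay = subsidy × quantity = 8 × 150.96 = 1207.68.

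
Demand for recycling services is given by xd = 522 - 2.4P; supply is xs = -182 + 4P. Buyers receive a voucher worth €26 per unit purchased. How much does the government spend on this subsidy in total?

Pre-subsidy: 522 - 2.4P = -182 + 4P gives P* = 110, x* = 258.
With the rebate, buyers effectively pay Pb = Ps − 26, where Ps is the price sellers receive.
Demand in terms of Ps becomes xd = 522 − 2.4(Ps − 26) = 584.4 - 2.4Ps. Setting this equal to supply: 584.4 - 2.4Ps = -182 + 4Ps, so Ps = 119.75.
Buyers pay Pb = 119.75 − 26 = 93.75; x' = -182 + 4·119.75 = 297.
Government outlay = subsidy × quantity = 26 × 297 = 7722.

Government cost = €7722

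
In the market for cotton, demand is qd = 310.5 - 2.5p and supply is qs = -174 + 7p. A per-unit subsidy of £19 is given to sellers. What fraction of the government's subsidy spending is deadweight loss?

Pre-subsidy: 310.5 - 2.5p = -174 + 7p gives p* = 51, q* = 183.
With the subsidy, sellers receive ps = pb + 19 for each unit, where pb is the price buyers pay.
Supply in terms of pb becomes qs = -174 + 7(pb + 19) = -41 + 7pb. Setting this equal to demand: 310.5 - 2.5pb = -41 + 7pb, so pb = 37.
Sellers receive ps = 37 + 19 = 56; q' = 310.5 − 2.5·37 = 218.
ΔCS = ½(183 + 218)(51 − 37) = 2807; ΔPS = ½(183 + 218)(56 − 51) = 1002.5.
Government spending = 19 × 218 = 4142.
DWL = ½ × 19 × (218 − 183) = 332.5; fraction = 332.5 / 4142 = 35/436.

DWL / government spending = 35/436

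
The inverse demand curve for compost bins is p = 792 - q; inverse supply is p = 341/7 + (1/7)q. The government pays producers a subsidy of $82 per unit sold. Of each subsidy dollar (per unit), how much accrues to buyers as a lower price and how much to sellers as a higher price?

Pre-subsidy: 792 - q = 341/7 + (1/7)q gives q* = 650.375 and p* = 141.625.
With the subsidy, sellers receive ps = pb + 82 for each unit, where pb is the price buyers pay.
On the curves, pb = 792 - q and ps = 341/7 + (1/7)q; the wedge ps − pb = 82 gives 341/7 + (1/7)q − (792 - q) = 82, so q' = 722.125.
Then pb = 792 − 1·722.125 = 69.875 and ps = 341/7 + (1/7)·722.125 = 151.875.
Buyers' price falls by p* − pb = 141.625 − 69.875 = 71.75; sellers' price rises by ps − p* = 151.875 − 141.625 = 10.25.

Buyers gain $71.75 per unit; sellers gain $10.25 per unit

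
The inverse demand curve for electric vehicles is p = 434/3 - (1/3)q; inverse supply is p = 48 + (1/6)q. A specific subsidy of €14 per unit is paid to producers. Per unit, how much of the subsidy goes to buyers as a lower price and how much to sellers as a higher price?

Pre-subsidy: 434/3 - (1/3)q = 48 + (1/6)q gives q* = 580/3 and p* = 722/9.
With the subsidy, sellers receive ps = pb + 14 for each unit, where pb is the price buyers pay.
On the curves, pb = 434/3 - (1/3)q and ps = 48 + (1/6)q; the wedge ps − pb = 14 gives 48 + (1/6)q − (434/3 - (1/3)q) = 14, so q' = 664/3.
Then pb = 434/3 − (1/3)·(664/3) = 638/9 and ps = 48 + (1/6)·(664/3) = 764/9.
Buyers' price falls by p* − pb = 722/9 − 638/9 = 28/3; sellers' price rises by ps − p* = 764/9 − 722/9 = 14/3.

Buyers gain 28/3 per unit; sellers gain 14/3 per unit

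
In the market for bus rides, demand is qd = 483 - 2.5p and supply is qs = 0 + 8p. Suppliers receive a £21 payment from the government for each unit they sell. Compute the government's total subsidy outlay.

Pre-subsidy: 483 - 2.5p = 0 + 8p gives p* = 46, q* = 368.
With the subsidy, sellers receive ps = pb + 21 for each unit, where pb is the price buyers pay.
Supply in terms of pb becomes qs = 0 + 8(pb + 21) = 168 + 8pb. Setting this equal to demand: 483 - 2.5pb = 168 + 8pb, so pb = 30.
Sellers receive ps = 30 + 21 = 51; q' = 483 − 2.5·30 = 408.
Government outlay = subsidy × quantity = 21 × 408 = 8568.

Government cost = £8568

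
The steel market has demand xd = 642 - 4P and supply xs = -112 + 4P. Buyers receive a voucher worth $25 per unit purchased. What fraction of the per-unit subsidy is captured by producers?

Producer share = 0.5

Pre-subsidy: 642 - 4P = -112 + 4P gives P* = 94.25, x* = 265.
With the rebate, buyers effectively pay Pb = Ps − 25, where Ps is the price sellers receive.
Demand in terms of Ps becomes xd = 642 − 4(Ps − 25) = 742 - 4Ps. Setting this equal to supply: 742 - 4Ps = -112 + 4Ps, so Ps = 106.75.
Buyers pay Pb = 106.75 − 25 = 81.75; x' = -112 + 4·106.75 = 315.
Buyers' price falls by P* − Pb = 94.25 − 81.75 = 12.5; sellers' price rises by Ps − P* = 106.75 − 94.25 = 12.5.
So producers capture 12.5/25 = 0.5 of each unit of subsidy.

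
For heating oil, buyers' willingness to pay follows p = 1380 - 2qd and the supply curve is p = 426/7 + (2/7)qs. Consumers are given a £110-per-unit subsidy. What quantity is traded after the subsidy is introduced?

q' = 625.25

Pre-subsidy: 1380 - 2q = 426/7 + (2/7)q gives q* = 577.125 and p* = 225.75.
With the rebate, buyers effectively pay pb = ps − 110, where ps is the price sellers receive.
On the curves, pb = 1380 - 2q and ps = 426/7 + (2/7)q; the wedge ps − pb = 110 gives 426/7 + (2/7)q − (1380 - 2q) = 110, so q' = 625.25.
Then pb = 1380 − 2·625.25 = 129.5 and ps = 426/7 + (2/7)·625.25 = 239.5.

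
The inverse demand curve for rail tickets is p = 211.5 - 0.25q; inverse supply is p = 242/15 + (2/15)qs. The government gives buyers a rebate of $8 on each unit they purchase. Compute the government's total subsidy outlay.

Government cost = 97616/23

Pre-subsidy: 211.5 - 0.25q = 242/15 + (2/15)q gives q* = 11722/23 and p* = 1934/23.
With the rebate, buyers effectively pay pb = ps − 8, where ps is the price sellers receive.
On the curves, pb = 211.5 - 0.25q and ps = 242/15 + (2/15)q; the wedge ps − pb = 8 gives 242/15 + (2/15)q − (211.5 - 0.25q) = 8, so q' = 12202/23.
Then pb = 211.5 − 0.25·(12202/23) = 1814/23 and ps = 242/15 + (2/15)·(12202/23) = 1998/23.
Government outlay = subsidy × quantity = 8 × 12202/23 = 97616/23.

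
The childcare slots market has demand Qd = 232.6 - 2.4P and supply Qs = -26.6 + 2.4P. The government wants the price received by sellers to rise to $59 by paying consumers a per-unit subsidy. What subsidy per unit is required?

Required subsidy s = $10 per unit

At a seller price of 59, quantity supplied is -26.6 + 2.4·59 = 115.
Buyers absorb 115 only when they pay Pb with 232.6 − 2.4·Pb = 115, i.e. Pb = 49.
s = Ps − Pb = 59 − 49 = 10.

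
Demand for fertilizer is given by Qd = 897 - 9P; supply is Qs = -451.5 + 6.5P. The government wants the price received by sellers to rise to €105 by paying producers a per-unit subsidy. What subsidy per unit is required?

Required subsidy s = €31 per unit

At a seller price of 105, quantity supplied is -451.5 + 6.5·105 = 231.
Buyers absorb 231 only when they pay Pb with 897 − 9·Pb = 231, i.e. Pb = 74.
s = Ps − Pb = 105 − 74 = 31.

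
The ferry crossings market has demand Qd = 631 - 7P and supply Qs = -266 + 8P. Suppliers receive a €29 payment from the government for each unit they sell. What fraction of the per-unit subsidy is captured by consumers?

Pre-subsidy: 631 - 7P = -266 + 8P gives P* = 59.8, Q* = 212.4.
With the subsidy, sellers receive Ps = Pb + 29 for each unit, where Pb is the price buyers pay.
Supply in terms of Pb becomes Qs = -266 + 8(Pb + 29) = -34 + 8Pb. Setting this equal to demand: 631 - 7Pb = -34 + 8Pb, so Pb = 133/3.
Sellers receive Ps = 133/3 + 29 = 220/3; Q' = 631 − 7·(133/3) = 962/3.
Buyers' price falls by P* − Pb = 59.8 − 133/3 = 232/15; sellers' price rises by Ps − P* = 220/3 − 59.8 = 203/15.
So consumers capture (232/15)/29 = 8/15 of each unit of subsidy.

Consumer share = 8/15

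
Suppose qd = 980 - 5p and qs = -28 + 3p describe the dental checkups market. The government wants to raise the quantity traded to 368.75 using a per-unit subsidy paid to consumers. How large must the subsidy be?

At q = 368.75, invert demand for the buyer price: pb = (980 − 368.75)/5 = 122.25; invert supply for the seller price: ps = (368.75 − (-28))/3 = 132.25.
The subsidy must fill the gap: s = ps − pb = 132.25 − 122.25 = 10.

Required subsidy s = 10 per unit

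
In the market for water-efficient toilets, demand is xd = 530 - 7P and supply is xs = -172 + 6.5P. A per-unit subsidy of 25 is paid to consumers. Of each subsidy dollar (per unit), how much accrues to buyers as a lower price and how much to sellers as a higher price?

Pre-subsidy: 530 - 7P = -172 + 6.5P gives P* = 52, x* = 166.
With the rebate, buyers effectively pay Pb = Ps − 25, where Ps is the price sellers receive.
Demand in terms of Ps becomes xd = 530 − 7(Ps − 25) = 705 - 7Ps. Setting this equal to supply: 705 - 7Ps = -172 + 6.5Ps, so Ps = 1754/27.
Buyers pay Pb = 1754/27 − 25 = 1079/27; x' = -172 + 6.5·(1754/27) = 6757/27.
Buyers' price falls by P* − Pb = 52 − 1079/27 = 325/27; sellers' price rises by Ps − P* = 1754/27 − 52 = 350/27.

Buyers gain 325/27 per unit; sellers gain 350/27 per unit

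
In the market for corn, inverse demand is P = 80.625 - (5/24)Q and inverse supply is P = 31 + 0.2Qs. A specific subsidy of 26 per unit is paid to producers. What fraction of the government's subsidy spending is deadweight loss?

Pre-subsidy: 80.625 - (5/24)Q = 31 + 0.2Q gives Q* = 5955/49 and P* = 2710/49.
With the subsidy, sellers receive Ps = Pb + 26 for each unit, where Pb is the price buyers pay.
On the curves, Pb = 80.625 - (5/24)Q and Ps = 31 + 0.2Q; the wedge Ps − Pb = 26 gives 31 + 0.2Q − (80.625 - (5/24)Q) = 26, so Q' = 9075/49.
Then Pb = 80.625 − (5/24)·(9075/49) = 2060/49 and Ps = 31 + 0.2·(9075/49) = 3334/49.
ΔCS = ½(5955/49 + 9075/49)(2710/49 − 2060/49) = 4884750/2401; ΔPS = ½(5955/49 + 9075/49)(3334/49 − 2710/49) = 4689360/2401.
Government spending = 26 × 9075/49 = 235950/49.
DWL = ½ × 26 × (9075/49 − 5955/49) = 40560/49; fraction = (40560/49) / (235950/49) = 104/605.

DWL / government spending = 104/605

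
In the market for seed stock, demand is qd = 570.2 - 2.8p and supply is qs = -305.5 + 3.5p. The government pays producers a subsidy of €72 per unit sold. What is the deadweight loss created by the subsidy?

Deadweight loss = €4032

Pre-subsidy: 570.2 - 2.8p = -305.5 + 3.5p gives p* = 139, q* = 181.
With the subsidy, sellers receive ps = pb + 72 for each unit, where pb is the price buyers pay.
Supply in terms of pb becomes qs = -305.5 + 3.5(pb + 72) = -53.5 + 3.5pb. Setting this equal to demand: 570.2 - 2.8pb = -53.5 + 3.5pb, so pb = 99.
Sellers receive ps = 99 + 72 = 171; q' = 570.2 − 2.8·99 = 293.
The subsidy expands output by 293 − 181 = 112 past the efficient level; on those units the gap between marginal cost and willingness to pay runs from 0 up to 72.
DWL = ½ × 72 × 112 = 4032.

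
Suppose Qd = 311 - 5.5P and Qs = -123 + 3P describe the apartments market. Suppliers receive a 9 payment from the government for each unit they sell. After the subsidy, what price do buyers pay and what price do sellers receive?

Buyers pay 814/17; sellers receive 967/17

Pre-subsidy: 311 - 5.5P = -123 + 3P gives P* = 868/17, Q* = 513/17.
With the subsidy, sellers receive Ps = Pb + 9 for each unit, where Pb is the price buyers pay.
Supply in terms of Pb becomes Qs = -123 + 3(Pb + 9) = -96 + 3Pb. Setting this equal to demand: 311 - 5.5Pb = -96 + 3Pb, so Pb = 814/17.
Sellers receive Ps = 814/17 + 9 = 967/17; Q' = 311 − 5.5·(814/17) = 810/17.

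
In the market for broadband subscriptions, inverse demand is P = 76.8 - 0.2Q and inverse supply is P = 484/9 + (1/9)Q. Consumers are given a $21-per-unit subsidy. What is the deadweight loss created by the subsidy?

Pre-subsidy: 76.8 - 0.2Q = 484/9 + (1/9)Q gives Q* = 74 and P* = 62.
With the rebate, buyers effectively pay Pb = Ps − 21, where Ps is the price sellers receive.
On the curves, Pb = 76.8 - 0.2Q and Ps = 484/9 + (1/9)Q; the wedge Ps − Pb = 21 gives 484/9 + (1/9)Q − (76.8 - 0.2Q) = 21, so Q' = 141.5.
Then Pb = 76.8 − 0.2·141.5 = 48.5 and Ps = 484/9 + (1/9)·141.5 = 69.5.
The subsidy expands output by 141.5 − 74 = 67.5 past the efficient level; on those units the gap between marginal cost and willingness to pay runs from 0 up to 21.
DWL = ½ × 21 × 67.5 = 708.75.

Deadweight loss = $708.75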